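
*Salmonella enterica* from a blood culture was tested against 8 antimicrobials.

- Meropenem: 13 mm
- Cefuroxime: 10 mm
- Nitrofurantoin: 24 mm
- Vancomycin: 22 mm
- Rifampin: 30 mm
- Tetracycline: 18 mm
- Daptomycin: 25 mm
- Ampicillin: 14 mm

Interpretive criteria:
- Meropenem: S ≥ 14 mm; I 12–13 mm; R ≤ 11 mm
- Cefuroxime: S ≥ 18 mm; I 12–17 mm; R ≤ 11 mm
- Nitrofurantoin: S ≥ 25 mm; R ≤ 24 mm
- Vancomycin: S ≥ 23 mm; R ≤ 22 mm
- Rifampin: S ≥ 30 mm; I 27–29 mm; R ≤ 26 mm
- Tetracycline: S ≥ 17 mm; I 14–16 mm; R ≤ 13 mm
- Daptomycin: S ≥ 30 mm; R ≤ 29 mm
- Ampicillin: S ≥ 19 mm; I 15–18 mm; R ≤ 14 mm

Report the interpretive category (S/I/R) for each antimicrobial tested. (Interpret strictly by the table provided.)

Meropenem (13 mm) in 12–13 mm ⇒ I
Cefuroxime (10 mm) ≤ 11 mm → Resistant
Nitrofurantoin (24 mm) ≤ 24 mm ⇒ resistant
Vancomycin 22 mm: ≤ 22 mm ⇒ resistant
Rifampin 30 mm: ≥ 30 mm → susceptible
Tetracycline (18 mm) ≥ 17 mm → S
Daptomycin (25 mm) ≤ 29 mm → Resistant
Ampicillin (14 mm) ≤ 14 mm → resistant

I, R, R, R, S, S, R, R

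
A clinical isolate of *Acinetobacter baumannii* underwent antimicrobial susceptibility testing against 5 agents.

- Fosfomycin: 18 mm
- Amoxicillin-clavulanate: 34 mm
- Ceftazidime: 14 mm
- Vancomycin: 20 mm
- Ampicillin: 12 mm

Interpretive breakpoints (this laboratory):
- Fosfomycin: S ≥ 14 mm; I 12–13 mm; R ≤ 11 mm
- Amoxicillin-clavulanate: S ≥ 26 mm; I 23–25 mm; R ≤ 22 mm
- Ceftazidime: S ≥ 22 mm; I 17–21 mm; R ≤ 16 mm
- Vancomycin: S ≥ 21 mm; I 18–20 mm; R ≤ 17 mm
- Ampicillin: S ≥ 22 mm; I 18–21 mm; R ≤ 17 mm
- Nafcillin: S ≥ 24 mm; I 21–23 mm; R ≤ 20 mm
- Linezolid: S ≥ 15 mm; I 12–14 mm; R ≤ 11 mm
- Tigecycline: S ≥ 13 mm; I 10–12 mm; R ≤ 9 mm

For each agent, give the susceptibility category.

Fosfomycin (18 mm) ≥ 14 mm — S
Amoxicillin-clavulanate 34 mm: ≥ 26 mm ⇒ S
Ceftazidime: 14 mm is ≤ 16 mm → Resistant
Vancomycin: 20 mm is in 18–20 mm ⇒ intermediate
Ampicillin 12 mm: ≤ 17 mm — resistant

S, S, R, I, R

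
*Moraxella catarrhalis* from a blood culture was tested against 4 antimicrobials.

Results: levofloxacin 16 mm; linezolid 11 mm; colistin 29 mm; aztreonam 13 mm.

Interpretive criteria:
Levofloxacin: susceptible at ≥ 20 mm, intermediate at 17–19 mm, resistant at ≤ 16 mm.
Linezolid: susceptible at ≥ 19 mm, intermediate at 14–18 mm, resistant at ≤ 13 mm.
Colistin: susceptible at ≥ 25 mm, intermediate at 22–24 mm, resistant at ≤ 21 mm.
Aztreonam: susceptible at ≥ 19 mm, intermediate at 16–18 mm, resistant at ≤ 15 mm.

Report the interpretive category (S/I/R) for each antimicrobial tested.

R, R, S, R

Levofloxacin: 16 mm is ≤ 16 mm ⇒ Resistant
Linezolid 11 mm: ≤ 13 mm — Resistant
Colistin 29 mm: ≥ 25 mm ⇒ S
Aztreonam (13 mm) ≤ 15 mm — Resistant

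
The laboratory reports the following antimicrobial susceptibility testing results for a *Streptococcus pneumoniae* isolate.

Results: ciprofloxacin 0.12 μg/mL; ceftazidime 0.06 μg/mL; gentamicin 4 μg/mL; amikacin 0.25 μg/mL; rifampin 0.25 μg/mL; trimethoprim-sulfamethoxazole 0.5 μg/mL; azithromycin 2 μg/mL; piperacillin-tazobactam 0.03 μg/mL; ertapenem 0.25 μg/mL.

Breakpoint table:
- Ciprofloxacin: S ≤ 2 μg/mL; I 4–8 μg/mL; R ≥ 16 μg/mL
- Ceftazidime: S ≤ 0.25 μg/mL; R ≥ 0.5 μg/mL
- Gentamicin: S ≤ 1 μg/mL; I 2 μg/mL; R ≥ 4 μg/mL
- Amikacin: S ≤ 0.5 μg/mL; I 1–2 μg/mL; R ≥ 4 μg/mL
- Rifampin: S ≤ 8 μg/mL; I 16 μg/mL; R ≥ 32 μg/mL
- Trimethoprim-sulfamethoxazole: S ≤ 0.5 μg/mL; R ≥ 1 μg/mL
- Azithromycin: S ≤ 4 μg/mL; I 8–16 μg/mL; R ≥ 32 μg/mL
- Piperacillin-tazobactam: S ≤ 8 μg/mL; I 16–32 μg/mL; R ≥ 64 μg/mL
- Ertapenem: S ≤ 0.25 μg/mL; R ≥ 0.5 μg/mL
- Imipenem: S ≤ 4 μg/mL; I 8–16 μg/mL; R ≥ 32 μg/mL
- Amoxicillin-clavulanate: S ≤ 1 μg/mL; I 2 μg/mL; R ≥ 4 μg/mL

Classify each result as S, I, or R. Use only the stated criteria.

S, S, R, S, S, S, S, S, S

Ciprofloxacin 0.12 μg/mL: ≤ 2 μg/mL → Susceptible
Ceftazidime: 0.06 μg/mL is ≤ 0.25 μg/mL — Susceptible
Gentamicin: 4 μg/mL is ≥ 4 μg/mL — Resistant
Amikacin: 0.25 μg/mL is ≤ 0.5 μg/mL — Susceptible
Rifampin: 0.25 μg/mL is ≤ 8 μg/mL ⇒ Susceptible
Trimethoprim-sulfamethoxazole 0.5 μg/mL: ≤ 0.5 μg/mL ⇒ Susceptible
Azithromycin: 2 μg/mL is ≤ 4 μg/mL → susceptible
Piperacillin-tazobactam: 0.03 μg/mL is ≤ 8 μg/mL — susceptible
Ertapenem 0.25 μg/mL: ≤ 0.25 μg/mL → susceptible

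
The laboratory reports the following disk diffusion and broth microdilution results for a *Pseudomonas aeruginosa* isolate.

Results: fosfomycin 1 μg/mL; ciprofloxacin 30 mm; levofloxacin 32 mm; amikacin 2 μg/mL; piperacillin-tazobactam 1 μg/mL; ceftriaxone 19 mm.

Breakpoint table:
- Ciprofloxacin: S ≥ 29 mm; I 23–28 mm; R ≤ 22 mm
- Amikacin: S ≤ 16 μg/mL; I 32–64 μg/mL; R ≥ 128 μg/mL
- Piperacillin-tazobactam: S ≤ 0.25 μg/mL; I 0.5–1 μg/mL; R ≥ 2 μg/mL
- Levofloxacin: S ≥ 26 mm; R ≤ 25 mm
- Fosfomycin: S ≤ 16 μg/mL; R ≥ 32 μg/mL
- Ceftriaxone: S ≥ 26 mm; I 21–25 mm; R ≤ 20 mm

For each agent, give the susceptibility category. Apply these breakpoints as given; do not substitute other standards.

Fosfomycin (1 μg/mL) ≤ 16 μg/mL — susceptible
Ciprofloxacin 30 mm: ≥ 29 mm ⇒ S
Levofloxacin: 32 mm is ≥ 26 mm ⇒ susceptible
Amikacin: 2 μg/mL is ≤ 16 μg/mL → Susceptible
Piperacillin-tazobactam 1 μg/mL: in 0.5–1 μg/mL ⇒ Intermediate
Ceftriaxone (19 mm) ≤ 20 mm — resistant

S, S, S, S, I, R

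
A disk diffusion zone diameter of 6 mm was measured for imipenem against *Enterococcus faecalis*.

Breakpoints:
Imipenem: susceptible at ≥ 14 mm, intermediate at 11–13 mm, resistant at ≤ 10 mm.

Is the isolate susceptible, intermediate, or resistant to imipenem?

Imipenem: 6 mm is ≤ 10 mm ⇒ Resistant

R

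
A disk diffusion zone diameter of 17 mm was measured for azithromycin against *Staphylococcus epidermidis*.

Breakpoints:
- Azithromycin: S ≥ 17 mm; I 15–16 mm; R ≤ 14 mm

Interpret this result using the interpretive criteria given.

S

Azithromycin 17 mm: ≥ 17 mm ⇒ susceptible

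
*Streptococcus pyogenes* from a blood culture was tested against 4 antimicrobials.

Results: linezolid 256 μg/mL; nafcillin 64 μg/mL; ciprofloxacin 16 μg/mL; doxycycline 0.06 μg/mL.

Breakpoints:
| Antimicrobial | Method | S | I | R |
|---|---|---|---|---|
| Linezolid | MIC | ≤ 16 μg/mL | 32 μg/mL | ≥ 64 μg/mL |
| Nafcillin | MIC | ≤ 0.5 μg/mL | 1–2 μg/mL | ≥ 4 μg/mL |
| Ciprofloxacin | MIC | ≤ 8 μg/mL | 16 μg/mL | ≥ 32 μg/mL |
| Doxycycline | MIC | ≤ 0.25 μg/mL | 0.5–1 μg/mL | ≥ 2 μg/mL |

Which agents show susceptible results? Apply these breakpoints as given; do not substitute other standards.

Linezolid 256 μg/mL: ≥ 64 μg/mL → R
Nafcillin 64 μg/mL: ≥ 4 μg/mL → resistant
Ciprofloxacin (16 μg/mL) = 16 μg/mL — Intermediate
Doxycycline (0.06 μg/mL) ≤ 0.25 μg/mL → susceptible

doxycycline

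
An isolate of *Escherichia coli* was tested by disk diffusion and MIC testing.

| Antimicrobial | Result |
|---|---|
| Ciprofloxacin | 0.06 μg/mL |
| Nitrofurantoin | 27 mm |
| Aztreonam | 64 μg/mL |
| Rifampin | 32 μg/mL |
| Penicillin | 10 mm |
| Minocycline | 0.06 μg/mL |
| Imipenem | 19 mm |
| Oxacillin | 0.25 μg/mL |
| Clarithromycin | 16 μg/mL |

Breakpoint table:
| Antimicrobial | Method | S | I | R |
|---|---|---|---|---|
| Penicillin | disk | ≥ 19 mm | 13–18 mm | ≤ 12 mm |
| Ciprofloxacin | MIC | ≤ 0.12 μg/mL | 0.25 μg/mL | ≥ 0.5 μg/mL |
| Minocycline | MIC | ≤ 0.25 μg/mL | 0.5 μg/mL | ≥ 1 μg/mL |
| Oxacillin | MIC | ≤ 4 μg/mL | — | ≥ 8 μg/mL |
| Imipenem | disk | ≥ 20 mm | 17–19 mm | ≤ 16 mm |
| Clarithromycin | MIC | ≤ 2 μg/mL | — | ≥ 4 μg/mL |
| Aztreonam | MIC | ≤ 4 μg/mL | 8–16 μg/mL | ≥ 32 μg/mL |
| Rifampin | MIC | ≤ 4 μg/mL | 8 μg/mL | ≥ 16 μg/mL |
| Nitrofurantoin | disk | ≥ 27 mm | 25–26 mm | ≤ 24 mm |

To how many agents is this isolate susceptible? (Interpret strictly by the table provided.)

Ciprofloxacin 0.06 μg/mL: ≤ 0.12 μg/mL — Susceptible
Nitrofurantoin: 27 mm is ≥ 27 mm — S
Aztreonam 64 μg/mL: ≥ 32 μg/mL — Resistant
Rifampin 32 μg/mL: ≥ 16 μg/mL → Resistant
Penicillin: 10 mm is ≤ 12 mm → R
Minocycline 0.06 μg/mL: ≤ 0.25 μg/mL — susceptible
Imipenem 19 mm: in 17–19 mm → intermediate
Oxacillin: 0.25 μg/mL is ≤ 4 μg/mL ⇒ Susceptible
Clarithromycin: 16 μg/mL is ≥ 4 μg/mL → Resistant
Susceptible: 4

4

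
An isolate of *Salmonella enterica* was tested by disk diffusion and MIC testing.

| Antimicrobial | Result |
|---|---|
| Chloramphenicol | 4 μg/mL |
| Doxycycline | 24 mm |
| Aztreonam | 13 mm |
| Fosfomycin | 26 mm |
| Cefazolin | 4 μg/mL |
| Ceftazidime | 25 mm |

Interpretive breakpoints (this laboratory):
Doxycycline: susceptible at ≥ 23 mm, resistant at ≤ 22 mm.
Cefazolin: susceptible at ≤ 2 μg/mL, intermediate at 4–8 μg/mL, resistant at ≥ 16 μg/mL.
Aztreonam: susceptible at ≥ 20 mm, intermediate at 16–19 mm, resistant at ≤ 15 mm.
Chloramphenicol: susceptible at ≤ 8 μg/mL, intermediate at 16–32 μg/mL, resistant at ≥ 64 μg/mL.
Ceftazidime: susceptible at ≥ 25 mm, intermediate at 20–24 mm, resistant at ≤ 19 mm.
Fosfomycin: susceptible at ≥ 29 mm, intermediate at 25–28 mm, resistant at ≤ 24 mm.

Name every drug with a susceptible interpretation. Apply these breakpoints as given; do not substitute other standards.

Chloramphenicol: 4 μg/mL is ≤ 8 μg/mL — Susceptible
Doxycycline 24 mm: ≥ 23 mm → Susceptible
Aztreonam 13 mm: ≤ 15 mm → Resistant
Fosfomycin 26 mm: in 25–28 mm — I
Cefazolin (4 μg/mL) in 4–8 μg/mL — Intermediate
Ceftazidime (25 mm) ≥ 25 mm ⇒ Susceptible

chloramphenicol, doxycycline, ceftazidime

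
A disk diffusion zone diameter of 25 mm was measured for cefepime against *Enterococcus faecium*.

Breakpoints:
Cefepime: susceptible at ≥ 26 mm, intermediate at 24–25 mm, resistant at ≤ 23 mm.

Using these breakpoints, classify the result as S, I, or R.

Cefepime (25 mm) in 24–25 mm — intermediate

I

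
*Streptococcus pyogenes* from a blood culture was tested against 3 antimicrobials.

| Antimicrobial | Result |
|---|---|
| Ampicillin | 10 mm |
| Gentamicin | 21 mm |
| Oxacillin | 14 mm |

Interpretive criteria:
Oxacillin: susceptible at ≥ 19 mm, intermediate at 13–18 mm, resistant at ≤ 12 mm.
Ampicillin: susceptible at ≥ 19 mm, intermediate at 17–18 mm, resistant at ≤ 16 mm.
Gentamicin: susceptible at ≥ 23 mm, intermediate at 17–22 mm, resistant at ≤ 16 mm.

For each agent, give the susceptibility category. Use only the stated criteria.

Ampicillin (10 mm) ≤ 16 mm ⇒ resistant
Gentamicin 21 mm: in 17–22 mm — Intermediate
Oxacillin (14 mm) in 13–18 mm → intermediate

R, I, I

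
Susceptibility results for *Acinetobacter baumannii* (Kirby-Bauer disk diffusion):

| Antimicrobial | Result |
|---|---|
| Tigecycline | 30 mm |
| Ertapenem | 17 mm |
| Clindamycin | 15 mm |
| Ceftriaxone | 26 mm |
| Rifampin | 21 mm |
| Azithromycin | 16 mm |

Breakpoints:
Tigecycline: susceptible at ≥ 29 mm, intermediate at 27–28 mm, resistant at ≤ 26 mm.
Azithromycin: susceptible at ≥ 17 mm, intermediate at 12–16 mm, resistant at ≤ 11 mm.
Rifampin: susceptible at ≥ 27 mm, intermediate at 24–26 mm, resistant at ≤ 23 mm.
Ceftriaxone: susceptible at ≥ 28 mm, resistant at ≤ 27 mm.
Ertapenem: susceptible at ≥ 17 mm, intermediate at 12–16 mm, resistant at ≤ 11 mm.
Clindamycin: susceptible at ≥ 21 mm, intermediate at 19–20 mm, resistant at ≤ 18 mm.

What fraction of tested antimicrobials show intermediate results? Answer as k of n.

1 of 6

Tigecycline (30 mm) ≥ 29 mm — S
Ertapenem (17 mm) ≥ 17 mm — susceptible
Clindamycin (15 mm) ≤ 18 mm → R
Ceftriaxone 26 mm: ≤ 27 mm ⇒ resistant
Rifampin 21 mm: ≤ 23 mm — resistant
Azithromycin: 16 mm is in 12–16 mm → Intermediate
Intermediate: 1/6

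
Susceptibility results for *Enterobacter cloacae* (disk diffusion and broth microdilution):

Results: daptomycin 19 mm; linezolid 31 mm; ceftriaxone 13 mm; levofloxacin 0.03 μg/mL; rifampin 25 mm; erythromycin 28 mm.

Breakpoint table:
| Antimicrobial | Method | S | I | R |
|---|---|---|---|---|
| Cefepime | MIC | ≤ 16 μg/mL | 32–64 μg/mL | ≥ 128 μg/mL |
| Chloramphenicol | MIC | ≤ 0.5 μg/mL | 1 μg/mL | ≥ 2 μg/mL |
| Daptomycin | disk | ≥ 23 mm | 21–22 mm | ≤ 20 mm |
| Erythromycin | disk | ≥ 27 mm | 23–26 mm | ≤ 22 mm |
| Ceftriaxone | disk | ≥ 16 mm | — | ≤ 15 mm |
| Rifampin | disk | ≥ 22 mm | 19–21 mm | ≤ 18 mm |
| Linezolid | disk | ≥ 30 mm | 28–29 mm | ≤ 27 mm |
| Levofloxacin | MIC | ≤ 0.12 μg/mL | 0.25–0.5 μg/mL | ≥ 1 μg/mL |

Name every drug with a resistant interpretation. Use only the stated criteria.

daptomycin, ceftriaxone

Daptomycin (19 mm) ≤ 20 mm → Resistant
Linezolid (31 mm) ≥ 30 mm → S
Ceftriaxone 13 mm: ≤ 15 mm → Resistant
Levofloxacin 0.03 μg/mL: ≤ 0.12 μg/mL ⇒ susceptible
Rifampin (25 mm) ≥ 22 mm ⇒ S
Erythromycin: 28 mm is ≥ 27 mm ⇒ S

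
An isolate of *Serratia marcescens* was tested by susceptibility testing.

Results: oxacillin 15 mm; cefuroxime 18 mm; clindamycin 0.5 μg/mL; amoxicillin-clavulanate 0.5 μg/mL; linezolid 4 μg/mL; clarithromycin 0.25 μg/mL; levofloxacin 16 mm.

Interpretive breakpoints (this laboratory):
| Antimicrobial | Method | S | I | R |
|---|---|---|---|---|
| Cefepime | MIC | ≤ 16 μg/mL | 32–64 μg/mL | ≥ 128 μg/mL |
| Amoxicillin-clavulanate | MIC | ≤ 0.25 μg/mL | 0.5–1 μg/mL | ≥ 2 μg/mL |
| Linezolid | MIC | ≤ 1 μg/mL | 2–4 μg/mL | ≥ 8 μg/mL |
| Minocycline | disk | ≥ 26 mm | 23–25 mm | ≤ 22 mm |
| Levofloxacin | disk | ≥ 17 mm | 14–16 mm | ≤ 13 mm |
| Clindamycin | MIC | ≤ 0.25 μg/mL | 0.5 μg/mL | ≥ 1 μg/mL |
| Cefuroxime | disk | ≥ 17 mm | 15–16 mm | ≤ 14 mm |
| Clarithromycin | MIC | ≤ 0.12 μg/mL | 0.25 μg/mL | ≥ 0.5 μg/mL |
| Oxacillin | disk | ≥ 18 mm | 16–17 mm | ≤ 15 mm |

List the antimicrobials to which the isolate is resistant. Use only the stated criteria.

Oxacillin 15 mm: ≤ 15 mm → resistant
Cefuroxime (18 mm) ≥ 17 mm — susceptible
Clindamycin (0.5 μg/mL) = 0.5 μg/mL → I
Amoxicillin-clavulanate: 0.5 μg/mL is in 0.5–1 μg/mL — Intermediate
Linezolid: 4 μg/mL is in 2–4 μg/mL → I
Clarithromycin (0.25 μg/mL) = 0.25 μg/mL — I
Levofloxacin 16 mm: in 14–16 mm — I

oxacillin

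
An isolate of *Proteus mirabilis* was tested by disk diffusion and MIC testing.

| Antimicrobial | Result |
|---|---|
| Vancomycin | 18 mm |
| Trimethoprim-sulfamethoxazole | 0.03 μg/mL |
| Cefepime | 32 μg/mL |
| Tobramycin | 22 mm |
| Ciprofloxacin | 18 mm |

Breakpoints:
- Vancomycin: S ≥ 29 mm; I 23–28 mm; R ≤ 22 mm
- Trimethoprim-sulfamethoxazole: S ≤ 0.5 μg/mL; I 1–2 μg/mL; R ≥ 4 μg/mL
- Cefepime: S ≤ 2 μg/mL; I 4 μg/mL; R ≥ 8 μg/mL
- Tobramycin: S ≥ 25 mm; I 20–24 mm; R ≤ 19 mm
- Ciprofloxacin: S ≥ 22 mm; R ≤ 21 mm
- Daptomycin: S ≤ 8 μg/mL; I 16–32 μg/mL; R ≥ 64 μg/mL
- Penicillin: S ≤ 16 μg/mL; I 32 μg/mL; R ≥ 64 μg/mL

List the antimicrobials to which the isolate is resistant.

vancomycin, cefepime, ciprofloxacin

Vancomycin 18 mm: ≤ 22 mm ⇒ R
Trimethoprim-sulfamethoxazole 0.03 μg/mL: ≤ 0.5 μg/mL — Susceptible
Cefepime 32 μg/mL: ≥ 8 μg/mL ⇒ Resistant
Tobramycin 22 mm: in 20–24 mm → intermediate
Ciprofloxacin 18 mm: ≤ 21 mm → R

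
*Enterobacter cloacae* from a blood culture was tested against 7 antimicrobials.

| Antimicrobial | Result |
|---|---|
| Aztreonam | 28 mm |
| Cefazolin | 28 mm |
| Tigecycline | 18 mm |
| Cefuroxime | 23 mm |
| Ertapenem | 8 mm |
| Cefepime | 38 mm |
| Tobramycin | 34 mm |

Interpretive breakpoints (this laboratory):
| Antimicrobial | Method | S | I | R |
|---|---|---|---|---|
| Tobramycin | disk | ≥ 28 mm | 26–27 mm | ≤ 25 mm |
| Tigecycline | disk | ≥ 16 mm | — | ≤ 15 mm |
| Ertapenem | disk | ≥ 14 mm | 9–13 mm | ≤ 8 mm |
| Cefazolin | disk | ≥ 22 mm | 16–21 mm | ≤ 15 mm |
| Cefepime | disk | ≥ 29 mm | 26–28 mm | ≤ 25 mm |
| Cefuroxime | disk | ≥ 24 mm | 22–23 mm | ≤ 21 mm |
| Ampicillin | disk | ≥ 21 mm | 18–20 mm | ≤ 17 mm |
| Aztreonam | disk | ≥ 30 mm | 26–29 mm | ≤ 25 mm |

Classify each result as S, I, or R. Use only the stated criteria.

I, S, S, I, R, S, S

Aztreonam (28 mm) in 26–29 mm → Intermediate
Cefazolin: 28 mm is ≥ 22 mm ⇒ susceptible
Tigecycline: 18 mm is ≥ 16 mm — susceptible
Cefuroxime (23 mm) in 22–23 mm — I
Ertapenem (8 mm) ≤ 8 mm — Resistant
Cefepime (38 mm) ≥ 29 mm → S
Tobramycin (34 mm) ≥ 28 mm — Susceptible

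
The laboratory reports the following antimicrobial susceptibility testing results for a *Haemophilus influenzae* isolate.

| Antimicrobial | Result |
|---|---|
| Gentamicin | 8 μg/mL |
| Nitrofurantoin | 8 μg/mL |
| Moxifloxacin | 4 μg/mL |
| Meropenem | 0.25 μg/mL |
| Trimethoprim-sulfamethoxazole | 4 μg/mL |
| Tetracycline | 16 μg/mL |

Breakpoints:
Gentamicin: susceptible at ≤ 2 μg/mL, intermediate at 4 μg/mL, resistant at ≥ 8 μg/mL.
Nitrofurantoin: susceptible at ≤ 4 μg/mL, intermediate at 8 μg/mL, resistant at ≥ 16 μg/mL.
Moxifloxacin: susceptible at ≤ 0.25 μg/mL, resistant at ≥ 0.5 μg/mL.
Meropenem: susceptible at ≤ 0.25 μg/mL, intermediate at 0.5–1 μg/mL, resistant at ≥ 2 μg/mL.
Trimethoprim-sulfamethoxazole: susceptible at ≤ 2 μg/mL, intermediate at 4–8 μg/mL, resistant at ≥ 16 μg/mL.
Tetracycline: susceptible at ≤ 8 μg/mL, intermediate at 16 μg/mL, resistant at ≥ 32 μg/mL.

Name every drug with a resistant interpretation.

Gentamicin (8 μg/mL) ≥ 8 μg/mL → Resistant
Nitrofurantoin 8 μg/mL: = 8 μg/mL → Intermediate
Moxifloxacin: 4 μg/mL is ≥ 0.5 μg/mL → R
Meropenem: 0.25 μg/mL is ≤ 0.25 μg/mL ⇒ Susceptible
Trimethoprim-sulfamethoxazole: 4 μg/mL is in 4–8 μg/mL → intermediate
Tetracycline 16 μg/mL: = 16 μg/mL ⇒ intermediate

gentamicin, moxifloxacin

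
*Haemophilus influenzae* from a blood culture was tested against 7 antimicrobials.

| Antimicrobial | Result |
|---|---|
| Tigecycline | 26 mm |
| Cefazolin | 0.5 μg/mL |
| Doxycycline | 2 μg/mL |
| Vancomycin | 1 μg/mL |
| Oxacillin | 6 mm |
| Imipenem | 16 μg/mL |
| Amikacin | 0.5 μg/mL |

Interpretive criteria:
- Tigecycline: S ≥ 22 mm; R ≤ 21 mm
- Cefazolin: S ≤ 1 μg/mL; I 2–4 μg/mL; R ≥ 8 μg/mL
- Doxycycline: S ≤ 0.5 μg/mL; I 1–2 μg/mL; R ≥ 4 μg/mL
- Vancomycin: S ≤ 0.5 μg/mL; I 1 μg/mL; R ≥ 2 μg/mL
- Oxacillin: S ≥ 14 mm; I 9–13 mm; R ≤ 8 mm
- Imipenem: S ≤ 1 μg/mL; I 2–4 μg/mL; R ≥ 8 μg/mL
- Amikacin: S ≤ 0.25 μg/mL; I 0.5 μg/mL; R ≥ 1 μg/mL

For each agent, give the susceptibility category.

S, S, I, I, R, R, I

Tigecycline: 26 mm is ≥ 22 mm ⇒ S
Cefazolin: 0.5 μg/mL is ≤ 1 μg/mL → susceptible
Doxycycline (2 μg/mL) in 1–2 μg/mL → intermediate
Vancomycin (1 μg/mL) = 1 μg/mL — Intermediate
Oxacillin 6 mm: ≤ 8 mm → Resistant
Imipenem (16 μg/mL) ≥ 8 μg/mL ⇒ Resistant
Amikacin (0.5 μg/mL) = 0.5 μg/mL — intermediate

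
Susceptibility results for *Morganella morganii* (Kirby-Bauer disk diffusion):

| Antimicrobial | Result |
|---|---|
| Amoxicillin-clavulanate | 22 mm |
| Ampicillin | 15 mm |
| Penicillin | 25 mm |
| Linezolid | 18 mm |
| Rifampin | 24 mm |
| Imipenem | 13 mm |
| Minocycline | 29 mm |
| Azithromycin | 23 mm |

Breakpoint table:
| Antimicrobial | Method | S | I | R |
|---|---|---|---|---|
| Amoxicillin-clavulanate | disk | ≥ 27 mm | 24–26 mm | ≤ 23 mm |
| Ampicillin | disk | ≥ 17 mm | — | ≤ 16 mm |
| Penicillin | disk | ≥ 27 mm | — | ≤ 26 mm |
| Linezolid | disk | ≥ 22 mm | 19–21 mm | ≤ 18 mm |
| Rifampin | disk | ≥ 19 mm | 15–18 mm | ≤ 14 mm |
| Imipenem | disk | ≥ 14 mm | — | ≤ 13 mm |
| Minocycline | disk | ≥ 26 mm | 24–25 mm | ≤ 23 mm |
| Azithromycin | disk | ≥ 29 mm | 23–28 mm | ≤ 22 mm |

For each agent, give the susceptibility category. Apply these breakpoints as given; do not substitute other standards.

Amoxicillin-clavulanate: 22 mm is ≤ 23 mm ⇒ Resistant
Ampicillin: 15 mm is ≤ 16 mm — resistant
Penicillin: 25 mm is ≤ 26 mm — Resistant
Linezolid (18 mm) ≤ 18 mm — resistant
Rifampin 24 mm: ≥ 19 mm → Susceptible
Imipenem: 13 mm is ≤ 13 mm — resistant
Minocycline: 29 mm is ≥ 26 mm → susceptible
Azithromycin: 23 mm is in 23–28 mm → Intermediate

R, R, R, R, S, R, S, I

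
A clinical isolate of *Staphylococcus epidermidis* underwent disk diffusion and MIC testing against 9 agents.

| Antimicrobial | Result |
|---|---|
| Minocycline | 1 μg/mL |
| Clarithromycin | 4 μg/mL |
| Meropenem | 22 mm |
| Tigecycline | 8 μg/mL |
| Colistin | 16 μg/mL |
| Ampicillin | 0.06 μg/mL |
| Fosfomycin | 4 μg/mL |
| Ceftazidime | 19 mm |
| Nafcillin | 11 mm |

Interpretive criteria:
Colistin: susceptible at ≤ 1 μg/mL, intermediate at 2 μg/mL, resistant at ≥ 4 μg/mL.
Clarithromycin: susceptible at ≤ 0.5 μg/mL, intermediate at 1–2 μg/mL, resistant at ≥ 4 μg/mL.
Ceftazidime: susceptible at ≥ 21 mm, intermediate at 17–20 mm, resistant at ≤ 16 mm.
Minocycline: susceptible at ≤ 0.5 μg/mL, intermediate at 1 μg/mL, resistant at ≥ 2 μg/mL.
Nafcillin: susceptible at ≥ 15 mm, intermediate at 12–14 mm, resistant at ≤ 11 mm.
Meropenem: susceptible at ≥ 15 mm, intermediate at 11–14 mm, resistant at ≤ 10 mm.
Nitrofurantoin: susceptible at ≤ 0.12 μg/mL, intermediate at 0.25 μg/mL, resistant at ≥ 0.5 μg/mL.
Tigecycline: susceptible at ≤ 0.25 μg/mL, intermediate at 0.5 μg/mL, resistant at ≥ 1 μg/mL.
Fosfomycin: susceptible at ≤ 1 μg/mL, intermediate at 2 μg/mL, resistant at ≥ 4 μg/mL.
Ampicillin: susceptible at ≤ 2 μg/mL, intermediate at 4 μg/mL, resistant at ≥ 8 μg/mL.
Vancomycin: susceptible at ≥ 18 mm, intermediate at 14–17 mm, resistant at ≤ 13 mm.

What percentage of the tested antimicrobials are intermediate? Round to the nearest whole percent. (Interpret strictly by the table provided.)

22%

Minocycline: 1 μg/mL is = 1 μg/mL → I
Clarithromycin: 4 μg/mL is ≥ 4 μg/mL — R
Meropenem: 22 mm is ≥ 15 mm → Susceptible
Tigecycline: 8 μg/mL is ≥ 1 μg/mL ⇒ R
Colistin (16 μg/mL) ≥ 4 μg/mL → Resistant
Ampicillin (0.06 μg/mL) ≤ 2 μg/mL → S
Fosfomycin 4 μg/mL: ≥ 4 μg/mL — resistant
Ceftazidime (19 mm) in 17–20 mm ⇒ I
Nafcillin: 11 mm is ≤ 11 mm → Resistant
Intermediate: 2/9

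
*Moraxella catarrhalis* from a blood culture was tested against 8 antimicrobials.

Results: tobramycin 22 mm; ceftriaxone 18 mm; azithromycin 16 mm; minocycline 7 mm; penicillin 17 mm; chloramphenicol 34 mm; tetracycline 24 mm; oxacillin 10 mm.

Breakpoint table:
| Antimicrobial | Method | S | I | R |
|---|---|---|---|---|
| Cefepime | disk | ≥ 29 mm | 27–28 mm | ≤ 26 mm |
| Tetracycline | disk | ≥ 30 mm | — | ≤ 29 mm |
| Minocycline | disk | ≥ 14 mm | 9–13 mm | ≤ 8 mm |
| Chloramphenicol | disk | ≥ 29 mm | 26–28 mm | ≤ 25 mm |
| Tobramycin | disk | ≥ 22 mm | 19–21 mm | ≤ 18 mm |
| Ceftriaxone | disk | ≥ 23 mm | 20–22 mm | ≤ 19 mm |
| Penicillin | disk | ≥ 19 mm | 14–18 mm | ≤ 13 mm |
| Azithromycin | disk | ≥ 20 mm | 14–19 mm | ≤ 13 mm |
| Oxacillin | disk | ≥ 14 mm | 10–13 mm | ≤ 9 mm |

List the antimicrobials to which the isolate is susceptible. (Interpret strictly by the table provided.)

Tobramycin 22 mm: ≥ 22 mm ⇒ susceptible
Ceftriaxone (18 mm) ≤ 19 mm ⇒ R
Azithromycin 16 mm: in 14–19 mm ⇒ Intermediate
Minocycline: 7 mm is ≤ 8 mm → Resistant
Penicillin: 17 mm is in 14–18 mm ⇒ intermediate
Chloramphenicol (34 mm) ≥ 29 mm — Susceptible
Tetracycline 24 mm: ≤ 29 mm — Resistant
Oxacillin (10 mm) in 10–13 mm → I

tobramycin, chloramphenicol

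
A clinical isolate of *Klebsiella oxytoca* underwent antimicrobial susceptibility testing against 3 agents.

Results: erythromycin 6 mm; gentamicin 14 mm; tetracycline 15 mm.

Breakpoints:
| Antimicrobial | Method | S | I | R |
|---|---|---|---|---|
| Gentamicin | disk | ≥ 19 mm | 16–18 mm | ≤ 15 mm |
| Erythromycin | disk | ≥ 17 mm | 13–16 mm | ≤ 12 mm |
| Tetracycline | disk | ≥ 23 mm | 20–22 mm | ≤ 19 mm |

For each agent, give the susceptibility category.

Erythromycin 6 mm: ≤ 12 mm — R
Gentamicin: 14 mm is ≤ 15 mm ⇒ Resistant
Tetracycline (15 mm) ≤ 19 mm — Resistant

R, R, R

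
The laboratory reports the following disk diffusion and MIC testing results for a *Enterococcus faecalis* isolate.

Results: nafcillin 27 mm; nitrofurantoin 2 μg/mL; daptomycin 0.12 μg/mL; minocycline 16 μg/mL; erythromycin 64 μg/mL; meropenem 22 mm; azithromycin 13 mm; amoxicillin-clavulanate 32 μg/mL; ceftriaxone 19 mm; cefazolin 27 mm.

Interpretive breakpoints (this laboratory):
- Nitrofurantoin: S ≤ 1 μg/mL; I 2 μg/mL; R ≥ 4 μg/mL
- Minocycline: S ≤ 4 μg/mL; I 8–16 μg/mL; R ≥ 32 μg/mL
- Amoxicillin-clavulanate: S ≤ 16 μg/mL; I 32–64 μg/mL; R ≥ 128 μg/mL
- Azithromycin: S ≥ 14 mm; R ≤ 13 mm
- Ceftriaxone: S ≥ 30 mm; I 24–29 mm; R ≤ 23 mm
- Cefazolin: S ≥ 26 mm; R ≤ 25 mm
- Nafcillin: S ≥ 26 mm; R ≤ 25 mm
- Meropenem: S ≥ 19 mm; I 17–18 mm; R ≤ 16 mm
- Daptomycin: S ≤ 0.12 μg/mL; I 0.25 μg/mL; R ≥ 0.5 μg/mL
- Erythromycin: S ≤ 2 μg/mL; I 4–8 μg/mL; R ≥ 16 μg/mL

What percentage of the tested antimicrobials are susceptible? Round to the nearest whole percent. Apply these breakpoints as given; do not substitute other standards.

Nafcillin (27 mm) ≥ 26 mm ⇒ Susceptible
Nitrofurantoin: 2 μg/mL is = 2 μg/mL — intermediate
Daptomycin: 0.12 μg/mL is ≤ 0.12 μg/mL → S
Minocycline 16 μg/mL: in 8–16 μg/mL — intermediate
Erythromycin: 64 μg/mL is ≥ 16 μg/mL ⇒ R
Meropenem (22 mm) ≥ 19 mm → Susceptible
Azithromycin: 13 mm is ≤ 13 mm — resistant
Amoxicillin-clavulanate (32 μg/mL) in 32–64 μg/mL ⇒ I
Ceftriaxone (19 mm) ≤ 23 mm — Resistant
Cefazolin 27 mm: ≥ 26 mm → susceptible
Susceptible: 4/10

40%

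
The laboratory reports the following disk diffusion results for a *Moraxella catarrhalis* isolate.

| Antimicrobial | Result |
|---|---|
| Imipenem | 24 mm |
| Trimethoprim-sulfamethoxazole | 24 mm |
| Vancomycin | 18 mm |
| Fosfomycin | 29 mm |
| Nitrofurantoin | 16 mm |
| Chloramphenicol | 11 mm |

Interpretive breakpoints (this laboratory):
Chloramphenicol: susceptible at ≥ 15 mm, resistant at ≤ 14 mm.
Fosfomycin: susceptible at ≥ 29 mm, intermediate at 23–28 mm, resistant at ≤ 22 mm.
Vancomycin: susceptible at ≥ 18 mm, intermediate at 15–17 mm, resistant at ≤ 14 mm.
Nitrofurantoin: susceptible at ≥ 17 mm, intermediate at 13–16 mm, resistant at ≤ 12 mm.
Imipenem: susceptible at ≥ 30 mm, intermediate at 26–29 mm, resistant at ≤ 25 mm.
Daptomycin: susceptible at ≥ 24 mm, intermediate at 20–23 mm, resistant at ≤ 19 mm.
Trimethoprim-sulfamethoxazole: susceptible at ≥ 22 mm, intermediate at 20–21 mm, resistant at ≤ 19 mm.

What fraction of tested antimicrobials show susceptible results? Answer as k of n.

3 of 6

Imipenem: 24 mm is ≤ 25 mm — resistant
Trimethoprim-sulfamethoxazole (24 mm) ≥ 22 mm → S
Vancomycin: 18 mm is ≥ 18 mm ⇒ Susceptible
Fosfomycin 29 mm: ≥ 29 mm — S
Nitrofurantoin (16 mm) in 13–16 mm ⇒ intermediate
Chloramphenicol 11 mm: ≤ 14 mm ⇒ R
Susceptible: 3/6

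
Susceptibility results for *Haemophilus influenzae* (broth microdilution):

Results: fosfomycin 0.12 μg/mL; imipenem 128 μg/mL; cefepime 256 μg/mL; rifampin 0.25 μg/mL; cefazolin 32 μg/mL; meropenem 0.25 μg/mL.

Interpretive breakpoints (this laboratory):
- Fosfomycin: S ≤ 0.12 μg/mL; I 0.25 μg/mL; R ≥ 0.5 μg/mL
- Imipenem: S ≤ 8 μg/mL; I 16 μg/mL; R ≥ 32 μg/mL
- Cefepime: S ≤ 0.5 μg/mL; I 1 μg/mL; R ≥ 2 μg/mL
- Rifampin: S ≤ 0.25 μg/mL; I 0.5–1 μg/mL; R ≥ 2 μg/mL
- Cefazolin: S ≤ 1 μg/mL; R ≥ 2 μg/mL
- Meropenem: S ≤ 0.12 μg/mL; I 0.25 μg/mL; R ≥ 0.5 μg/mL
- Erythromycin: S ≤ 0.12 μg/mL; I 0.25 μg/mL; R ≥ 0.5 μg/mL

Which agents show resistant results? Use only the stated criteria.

Fosfomycin: 0.12 μg/mL is ≤ 0.12 μg/mL → Susceptible
Imipenem 128 μg/mL: ≥ 32 μg/mL — Resistant
Cefepime (256 μg/mL) ≥ 2 μg/mL — Resistant
Rifampin (0.25 μg/mL) ≤ 0.25 μg/mL ⇒ Susceptible
Cefazolin: 32 μg/mL is ≥ 2 μg/mL — resistant
Meropenem: 0.25 μg/mL is = 0.25 μg/mL — Intermediate

imipenem, cefepime, cefazolin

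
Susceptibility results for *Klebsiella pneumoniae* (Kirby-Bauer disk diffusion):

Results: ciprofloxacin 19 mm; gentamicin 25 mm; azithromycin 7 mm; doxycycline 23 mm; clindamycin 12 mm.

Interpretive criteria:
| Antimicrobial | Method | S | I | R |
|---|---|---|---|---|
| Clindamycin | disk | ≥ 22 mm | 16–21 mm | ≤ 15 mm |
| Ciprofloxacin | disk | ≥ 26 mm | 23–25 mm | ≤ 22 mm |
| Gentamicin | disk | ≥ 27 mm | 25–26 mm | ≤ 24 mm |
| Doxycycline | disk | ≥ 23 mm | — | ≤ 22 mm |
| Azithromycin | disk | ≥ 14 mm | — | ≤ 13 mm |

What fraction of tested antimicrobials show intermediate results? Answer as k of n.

Ciprofloxacin 19 mm: ≤ 22 mm ⇒ Resistant
Gentamicin (25 mm) in 25–26 mm → intermediate
Azithromycin (7 mm) ≤ 13 mm → resistant
Doxycycline: 23 mm is ≥ 23 mm — susceptible
Clindamycin (12 mm) ≤ 15 mm → R
Intermediate: 1/5

1 of 5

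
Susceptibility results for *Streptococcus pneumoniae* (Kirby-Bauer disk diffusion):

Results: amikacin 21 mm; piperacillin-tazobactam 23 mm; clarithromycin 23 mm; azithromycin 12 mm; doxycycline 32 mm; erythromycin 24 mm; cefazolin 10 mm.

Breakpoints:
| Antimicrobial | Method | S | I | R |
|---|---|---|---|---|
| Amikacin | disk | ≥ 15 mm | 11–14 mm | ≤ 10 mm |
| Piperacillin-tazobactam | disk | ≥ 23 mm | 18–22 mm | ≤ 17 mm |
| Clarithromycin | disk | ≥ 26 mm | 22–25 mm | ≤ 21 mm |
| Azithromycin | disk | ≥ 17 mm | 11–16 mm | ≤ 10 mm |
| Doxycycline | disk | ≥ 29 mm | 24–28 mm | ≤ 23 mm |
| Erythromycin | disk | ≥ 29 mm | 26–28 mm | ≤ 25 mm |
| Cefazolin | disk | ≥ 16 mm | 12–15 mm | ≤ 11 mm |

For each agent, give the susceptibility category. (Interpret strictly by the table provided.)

Amikacin: 21 mm is ≥ 15 mm → susceptible
Piperacillin-tazobactam (23 mm) ≥ 23 mm → Susceptible
Clarithromycin: 23 mm is in 22–25 mm ⇒ intermediate
Azithromycin 12 mm: in 11–16 mm — intermediate
Doxycycline (32 mm) ≥ 29 mm — susceptible
Erythromycin 24 mm: ≤ 25 mm ⇒ resistant
Cefazolin: 10 mm is ≤ 11 mm → resistant

S, S, I, I, S, R, R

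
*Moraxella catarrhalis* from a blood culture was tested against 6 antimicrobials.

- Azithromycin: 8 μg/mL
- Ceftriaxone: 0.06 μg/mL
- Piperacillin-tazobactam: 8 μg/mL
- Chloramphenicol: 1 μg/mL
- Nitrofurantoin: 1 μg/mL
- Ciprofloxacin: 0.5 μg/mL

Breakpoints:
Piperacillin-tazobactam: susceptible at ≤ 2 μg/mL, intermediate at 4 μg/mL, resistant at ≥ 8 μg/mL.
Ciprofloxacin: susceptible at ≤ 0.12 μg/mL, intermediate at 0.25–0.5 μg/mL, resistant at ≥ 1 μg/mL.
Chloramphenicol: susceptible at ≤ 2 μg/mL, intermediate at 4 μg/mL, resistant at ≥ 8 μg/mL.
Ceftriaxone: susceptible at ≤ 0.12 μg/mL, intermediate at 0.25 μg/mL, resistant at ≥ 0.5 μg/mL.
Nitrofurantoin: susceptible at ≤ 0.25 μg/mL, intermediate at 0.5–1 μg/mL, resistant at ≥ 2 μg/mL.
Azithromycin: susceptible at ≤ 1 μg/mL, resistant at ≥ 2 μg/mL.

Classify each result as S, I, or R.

R, S, R, S, I, I

Azithromycin: 8 μg/mL is ≥ 2 μg/mL ⇒ resistant
Ceftriaxone 0.06 μg/mL: ≤ 0.12 μg/mL ⇒ S
Piperacillin-tazobactam (8 μg/mL) ≥ 8 μg/mL — R
Chloramphenicol 1 μg/mL: ≤ 2 μg/mL → S
Nitrofurantoin (1 μg/mL) in 0.5–1 μg/mL ⇒ I
Ciprofloxacin (0.5 μg/mL) in 0.25–0.5 μg/mL ⇒ intermediate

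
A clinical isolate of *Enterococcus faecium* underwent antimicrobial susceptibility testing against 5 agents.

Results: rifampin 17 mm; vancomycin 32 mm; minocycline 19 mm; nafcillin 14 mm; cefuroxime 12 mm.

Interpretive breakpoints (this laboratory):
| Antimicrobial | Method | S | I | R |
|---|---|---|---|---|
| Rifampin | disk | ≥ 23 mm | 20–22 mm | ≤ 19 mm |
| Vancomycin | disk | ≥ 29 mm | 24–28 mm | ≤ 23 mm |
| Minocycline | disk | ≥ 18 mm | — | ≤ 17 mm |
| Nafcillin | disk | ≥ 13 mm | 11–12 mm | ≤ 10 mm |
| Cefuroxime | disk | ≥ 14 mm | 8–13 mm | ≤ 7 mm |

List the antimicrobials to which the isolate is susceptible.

vancomycin, minocycline, nafcillin

Rifampin 17 mm: ≤ 19 mm — R
Vancomycin 32 mm: ≥ 29 mm → Susceptible
Minocycline 19 mm: ≥ 18 mm ⇒ S
Nafcillin: 14 mm is ≥ 13 mm → Susceptible
Cefuroxime (12 mm) in 8–13 mm → intermediate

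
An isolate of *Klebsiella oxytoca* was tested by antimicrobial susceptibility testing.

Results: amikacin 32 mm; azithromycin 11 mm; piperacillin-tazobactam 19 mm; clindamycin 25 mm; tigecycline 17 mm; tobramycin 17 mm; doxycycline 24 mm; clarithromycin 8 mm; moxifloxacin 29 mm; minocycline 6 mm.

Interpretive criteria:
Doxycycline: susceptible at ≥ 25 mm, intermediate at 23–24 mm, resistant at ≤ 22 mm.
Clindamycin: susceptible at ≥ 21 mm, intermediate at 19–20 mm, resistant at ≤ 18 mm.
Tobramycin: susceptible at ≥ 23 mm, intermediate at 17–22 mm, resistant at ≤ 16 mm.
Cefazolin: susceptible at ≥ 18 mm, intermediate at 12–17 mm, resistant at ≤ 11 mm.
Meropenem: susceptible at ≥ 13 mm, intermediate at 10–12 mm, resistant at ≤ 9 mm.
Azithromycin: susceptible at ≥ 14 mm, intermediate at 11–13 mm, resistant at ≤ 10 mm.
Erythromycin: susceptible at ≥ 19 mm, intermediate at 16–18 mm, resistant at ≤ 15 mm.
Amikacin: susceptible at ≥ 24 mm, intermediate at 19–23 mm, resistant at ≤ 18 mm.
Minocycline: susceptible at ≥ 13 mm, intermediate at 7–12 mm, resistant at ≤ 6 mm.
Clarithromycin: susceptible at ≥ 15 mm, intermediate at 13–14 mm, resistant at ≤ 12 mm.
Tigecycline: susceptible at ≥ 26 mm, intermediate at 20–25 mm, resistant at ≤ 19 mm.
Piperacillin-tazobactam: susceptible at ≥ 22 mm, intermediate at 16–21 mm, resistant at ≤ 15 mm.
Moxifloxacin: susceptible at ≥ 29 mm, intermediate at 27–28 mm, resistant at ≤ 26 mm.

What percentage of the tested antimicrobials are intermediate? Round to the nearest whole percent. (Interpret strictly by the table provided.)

Amikacin 32 mm: ≥ 24 mm — susceptible
Azithromycin (11 mm) in 11–13 mm ⇒ intermediate
Piperacillin-tazobactam (19 mm) in 16–21 mm ⇒ Intermediate
Clindamycin: 25 mm is ≥ 21 mm ⇒ susceptible
Tigecycline: 17 mm is ≤ 19 mm — R
Tobramycin: 17 mm is in 17–22 mm ⇒ intermediate
Doxycycline 24 mm: in 23–24 mm ⇒ Intermediate
Clarithromycin 8 mm: ≤ 12 mm → Resistant
Moxifloxacin (29 mm) ≥ 29 mm → Susceptible
Minocycline: 6 mm is ≤ 6 mm → resistant
Intermediate: 4/10

40%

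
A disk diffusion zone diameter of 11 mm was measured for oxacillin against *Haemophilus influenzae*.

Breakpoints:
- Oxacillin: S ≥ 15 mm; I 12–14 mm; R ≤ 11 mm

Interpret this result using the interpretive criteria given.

Resistant

Oxacillin (11 mm) ≤ 11 mm ⇒ Resistant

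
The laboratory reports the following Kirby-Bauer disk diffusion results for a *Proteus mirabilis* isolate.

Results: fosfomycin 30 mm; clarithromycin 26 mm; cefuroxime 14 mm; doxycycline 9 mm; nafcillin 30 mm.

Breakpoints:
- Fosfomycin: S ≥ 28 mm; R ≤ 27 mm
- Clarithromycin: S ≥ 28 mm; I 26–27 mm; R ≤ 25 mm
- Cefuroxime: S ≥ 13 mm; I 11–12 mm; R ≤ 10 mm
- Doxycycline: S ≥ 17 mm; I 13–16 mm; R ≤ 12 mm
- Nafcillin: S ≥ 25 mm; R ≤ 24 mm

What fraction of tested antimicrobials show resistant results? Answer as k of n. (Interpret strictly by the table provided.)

1 of 5

Fosfomycin: 30 mm is ≥ 28 mm — susceptible
Clarithromycin (26 mm) in 26–27 mm ⇒ intermediate
Cefuroxime (14 mm) ≥ 13 mm ⇒ susceptible
Doxycycline (9 mm) ≤ 12 mm ⇒ Resistant
Nafcillin (30 mm) ≥ 25 mm — S
Resistant: 1/5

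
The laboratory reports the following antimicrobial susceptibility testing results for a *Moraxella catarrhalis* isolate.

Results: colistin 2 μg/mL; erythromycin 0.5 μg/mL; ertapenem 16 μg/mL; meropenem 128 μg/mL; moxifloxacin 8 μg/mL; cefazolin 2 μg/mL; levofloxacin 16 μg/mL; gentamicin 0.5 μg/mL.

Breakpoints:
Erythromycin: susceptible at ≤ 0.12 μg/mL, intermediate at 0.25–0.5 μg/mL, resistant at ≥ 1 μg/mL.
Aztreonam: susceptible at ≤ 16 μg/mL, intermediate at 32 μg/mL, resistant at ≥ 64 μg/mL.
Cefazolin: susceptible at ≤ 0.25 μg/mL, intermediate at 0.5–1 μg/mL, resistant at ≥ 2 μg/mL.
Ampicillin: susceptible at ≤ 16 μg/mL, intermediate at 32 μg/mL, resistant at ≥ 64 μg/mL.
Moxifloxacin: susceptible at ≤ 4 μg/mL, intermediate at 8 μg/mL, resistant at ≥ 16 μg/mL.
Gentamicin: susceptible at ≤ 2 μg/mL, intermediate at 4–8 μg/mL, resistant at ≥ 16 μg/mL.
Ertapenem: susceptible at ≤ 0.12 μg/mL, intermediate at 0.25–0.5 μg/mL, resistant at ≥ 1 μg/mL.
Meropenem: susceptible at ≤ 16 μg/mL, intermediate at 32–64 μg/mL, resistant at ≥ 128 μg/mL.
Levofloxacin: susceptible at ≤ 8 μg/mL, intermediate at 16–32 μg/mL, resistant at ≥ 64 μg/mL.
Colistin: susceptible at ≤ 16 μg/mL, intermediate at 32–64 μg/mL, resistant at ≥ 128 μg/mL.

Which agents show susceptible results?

Colistin 2 μg/mL: ≤ 16 μg/mL — Susceptible
Erythromycin 0.5 μg/mL: in 0.25–0.5 μg/mL → intermediate
Ertapenem (16 μg/mL) ≥ 1 μg/mL ⇒ R
Meropenem (128 μg/mL) ≥ 128 μg/mL — resistant
Moxifloxacin 8 μg/mL: = 8 μg/mL → Intermediate
Cefazolin (2 μg/mL) ≥ 2 μg/mL ⇒ Resistant
Levofloxacin (16 μg/mL) in 16–32 μg/mL → Intermediate
Gentamicin: 0.5 μg/mL is ≤ 2 μg/mL → Susceptible

colistin, gentamicin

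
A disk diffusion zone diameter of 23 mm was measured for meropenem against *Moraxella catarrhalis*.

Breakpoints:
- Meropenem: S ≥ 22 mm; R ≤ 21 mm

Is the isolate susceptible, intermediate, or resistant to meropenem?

Meropenem (23 mm) ≥ 22 mm → S

Susceptible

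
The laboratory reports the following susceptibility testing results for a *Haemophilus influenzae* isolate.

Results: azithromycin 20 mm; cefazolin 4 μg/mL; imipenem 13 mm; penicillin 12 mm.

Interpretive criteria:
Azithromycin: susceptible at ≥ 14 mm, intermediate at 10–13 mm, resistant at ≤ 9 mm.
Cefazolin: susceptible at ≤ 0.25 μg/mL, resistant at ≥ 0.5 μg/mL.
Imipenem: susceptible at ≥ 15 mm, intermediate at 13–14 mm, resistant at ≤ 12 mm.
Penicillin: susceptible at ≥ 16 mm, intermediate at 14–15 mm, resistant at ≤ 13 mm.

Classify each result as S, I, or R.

Azithromycin 20 mm: ≥ 14 mm → susceptible
Cefazolin 4 μg/mL: ≥ 0.5 μg/mL ⇒ resistant
Imipenem: 13 mm is in 13–14 mm → I
Penicillin 12 mm: ≤ 13 mm → resistant

S, R, I, R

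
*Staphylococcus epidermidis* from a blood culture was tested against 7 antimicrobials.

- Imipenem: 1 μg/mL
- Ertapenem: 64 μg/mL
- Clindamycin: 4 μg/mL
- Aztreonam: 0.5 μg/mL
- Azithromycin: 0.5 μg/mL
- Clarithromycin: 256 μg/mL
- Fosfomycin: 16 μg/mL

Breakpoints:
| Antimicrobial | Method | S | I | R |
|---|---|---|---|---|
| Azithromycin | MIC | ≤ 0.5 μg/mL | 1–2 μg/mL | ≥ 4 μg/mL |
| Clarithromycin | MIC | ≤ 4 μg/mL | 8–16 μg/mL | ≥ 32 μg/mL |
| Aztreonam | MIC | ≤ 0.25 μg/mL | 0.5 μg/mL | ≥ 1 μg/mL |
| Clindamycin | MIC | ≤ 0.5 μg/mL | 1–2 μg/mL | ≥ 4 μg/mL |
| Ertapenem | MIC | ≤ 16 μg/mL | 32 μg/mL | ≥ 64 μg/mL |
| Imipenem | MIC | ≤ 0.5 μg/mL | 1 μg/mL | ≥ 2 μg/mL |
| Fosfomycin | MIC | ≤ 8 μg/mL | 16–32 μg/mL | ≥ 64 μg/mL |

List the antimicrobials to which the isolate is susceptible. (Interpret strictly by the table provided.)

Imipenem (1 μg/mL) = 1 μg/mL ⇒ Intermediate
Ertapenem 64 μg/mL: ≥ 64 μg/mL — R
Clindamycin 4 μg/mL: ≥ 4 μg/mL ⇒ resistant
Aztreonam: 0.5 μg/mL is = 0.5 μg/mL → I
Azithromycin: 0.5 μg/mL is ≤ 0.5 μg/mL — S
Clarithromycin 256 μg/mL: ≥ 32 μg/mL → Resistant
Fosfomycin 16 μg/mL: in 16–32 μg/mL → I

azithromycin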